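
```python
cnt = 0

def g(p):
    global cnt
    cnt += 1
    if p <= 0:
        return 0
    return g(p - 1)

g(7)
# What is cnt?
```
Call trace:
g(p=7)
  g(p=6)
    g(p=5)
      g(p=4)
        g(p=3)
          g(p=2)
            g(p=1)
              g(p=0)
              -> return 0
            -> return 0
          -> return 0
        -> return 0
      -> return 0
    -> return 0
  -> return 0
-> return 0

cnt is incremented once per call. g is entered once for each p = 7, 6, 5, 4, 3, 2, 1, 0 (the p <= 0 call returns without recursing), i.e. 7 + 1 calls.
cnt = 8

Final answer: 8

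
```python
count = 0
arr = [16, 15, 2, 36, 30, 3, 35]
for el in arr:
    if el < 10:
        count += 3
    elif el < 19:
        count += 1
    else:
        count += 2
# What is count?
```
Trace:
  count=0
  count=1, el=16
  count=2, el=15
  count=5, el=2
  count=7, el=36
  count=9, el=30
  count=12, el=3
  count=14, el=35

Final answer: 14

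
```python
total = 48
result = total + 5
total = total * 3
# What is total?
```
Trace:
  total=48
  total=48, result=53
  total=144, result=53

Final answer: 144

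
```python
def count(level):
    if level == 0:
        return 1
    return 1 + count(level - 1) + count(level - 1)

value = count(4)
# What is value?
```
Call trace (a repeated sub-call is expanded the first time; later identical calls just restate its return value):
count(level=4)
  count(level=3)
    count(level=2)
      count(level=1)
        count(level=0)
        -> return 1
        count(level=0)
        -> return 1
      -> return 3
      count(level=1) -> return 3  (same call as traced above)
    -> return 7
    count(level=2) -> return 7  (same call as traced above)
  -> return 15
  count(level=3) -> return 15  (same call as traced above)
-> return 31

Final answer: 31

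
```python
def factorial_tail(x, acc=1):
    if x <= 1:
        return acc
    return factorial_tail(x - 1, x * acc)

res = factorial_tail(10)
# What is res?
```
Call trace:
factorial_tail(x=10, acc=1)
  factorial_tail(x=9, acc=10)
    factorial_tail(x=8, acc=90)
      factorial_tail(x=7, acc=720)
        factorial_tail(x=6, acc=5040)
          factorial_tail(x=5, acc=30240)
            factorial_tail(x=4, acc=151200)
              factorial_tail(x=3, acc=604800)
                factorial_tail(x=2, acc=1814400)
                  factorial_tail(x=1, acc=3628800)
                  -> return 3628800
                -> return 3628800
              -> return 3628800
            -> return 3628800
          -> return 3628800
        -> return 3628800
      -> return 3628800
    -> return 3628800
  -> return 3628800
-> return 3628800

Final answer: 3628800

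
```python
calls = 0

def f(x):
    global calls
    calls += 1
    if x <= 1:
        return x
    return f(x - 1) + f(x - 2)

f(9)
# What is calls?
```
Call trace (a repeated sub-call is expanded the first time; later identical calls just restate its return value):
f(x=9)
  f(x=8)
    f(x=7)
      f(x=6)
        f(x=5)
          f(x=4)
            f(x=3)
              f(x=2)
                f(x=1)
                -> return 1
                f(x=0)
                -> return 0
              -> return 1
              f(x=1)
              -> return 1
            -> return 2
            f(x=2) -> return 1  (same call as traced above)
          -> return 3
          f(x=3) -> return 2  (same call as traced above)
        -> return 5
        f(x=4) -> return 3  (same call as traced above)
      -> return 8
      f(x=5) -> return 5  (same call as traced above)
    -> return 13
    f(x=6) -> return 8  (same call as traced above)
  -> return 21
  f(x=7) -> return 13  (same call as traced above)
-> return 34

calls is incremented once per call, so count the calls in each subtree. Let C(x) = number of calls made by f(x).
C(0) = C(1) = 1 (base case, no recursion); C(x) = 1 + C(x - 1) + C(x - 2) otherwise.
C(2) = 1 + C(1) + C(0) = 1 + 1 + 1 = 3
C(3) = 1 + C(2) + C(1) = 1 + 3 + 1 = 5
C(4) = 1 + C(3) + C(2) = 1 + 5 + 3 = 9
C(5) = 1 + C(4) + C(3) = 1 + 9 + 5 = 15
C(6) = 1 + C(5) + C(4) = 1 + 15 + 9 = 25
C(7) = 1 + C(6) + C(5) = 1 + 25 + 15 = 41
C(8) = 1 + C(7) + C(6) = 1 + 41 + 25 = 67
C(9) = 1 + C(8) + C(7) = 1 + 67 + 41 = 109
calls = C(9) = 109

Final answer: 109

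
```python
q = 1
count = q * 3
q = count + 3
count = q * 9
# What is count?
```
Trace:
  q=1
  q=1, count=3
  q=6, count=3
  q=6, count=54

Final answer: 54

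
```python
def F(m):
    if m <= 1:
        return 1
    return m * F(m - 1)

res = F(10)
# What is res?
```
Call trace:
F(m=10)
  F(m=9)
    F(m=8)
      F(m=7)
        F(m=6)
          F(m=5)
            F(m=4)
              F(m=3)
                F(m=2)
                  F(m=1)
                  -> return 1
                -> return 2
              -> return 6
            -> return 24
          -> return 120
        -> return 720
      -> return 5040
    -> return 40320
  -> return 362880
-> return 3628800

Final answer: 3628800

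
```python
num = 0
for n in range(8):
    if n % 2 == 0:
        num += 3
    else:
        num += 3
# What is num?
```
Trace:
  num=0
  num=3, n=0
  num=6, n=1
  num=9, n=2
  num=12, n=3
  num=15, n=4
  num=18, n=5
  num=21, n=6
  num=24, n=7

Final answer: 24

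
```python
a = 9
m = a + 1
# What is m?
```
Trace:
  a=9
  a=9, m=10

Final answer: 10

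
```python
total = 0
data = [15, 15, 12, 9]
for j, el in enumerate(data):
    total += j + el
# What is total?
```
Trace:
  total=0
  total=15, j=0, el=15
  total=31, j=1, el=15
  total=45, j=2, el=12
  total=57, j=3, el=9

Final answer: 57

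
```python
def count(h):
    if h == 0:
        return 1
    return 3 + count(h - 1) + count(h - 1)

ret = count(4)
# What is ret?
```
Call trace (a repeated sub-call is expanded the first time; later identical calls just restate its return value):
count(h=4)
  count(h=3)
    count(h=2)
      count(h=1)
        count(h=0)
        -> return 1
        count(h=0)
        -> return 1
      -> return 5
      count(h=1) -> return 5  (same call as traced above)
    -> return 13
    count(h=2) -> return 13  (same call as traced above)
  -> return 29
  count(h=3) -> return 29  (same call as traced above)
-> return 61

Final answer: 61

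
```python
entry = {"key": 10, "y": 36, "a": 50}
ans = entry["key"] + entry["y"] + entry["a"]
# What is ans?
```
Trace:
  entry={'key': 10, 'y': 36, 'a': 50}
  entry={'key': 10, 'y': 36, 'a': 50}, ans=96

Final answer: 96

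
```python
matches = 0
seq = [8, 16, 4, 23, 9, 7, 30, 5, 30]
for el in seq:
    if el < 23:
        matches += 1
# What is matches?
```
Trace:
  matches=0
  matches=1, el=8
  matches=2, el=16
  matches=3, el=4
  matches=3, el=23
  matches=4, el=9
  matches=5, el=7
  matches=5, el=30
  matches=6, el=5
  matches=6, el=30

Final answer: 6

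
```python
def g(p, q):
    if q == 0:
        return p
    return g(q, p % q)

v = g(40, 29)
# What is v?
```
Call trace:
g(p=40, q=29)
  g(p=29, q=11)
    g(p=11, q=7)
      g(p=7, q=4)
        g(p=4, q=3)
          g(p=3, q=1)
            g(p=1, q=0)
            -> return 1
          -> return 1
        -> return 1
      -> return 1
    -> return 1
  -> return 1
-> return 1

Final answer: 1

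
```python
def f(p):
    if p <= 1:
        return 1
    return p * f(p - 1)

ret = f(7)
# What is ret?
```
Call trace:
f(p=7)
  f(p=6)
    f(p=5)
      f(p=4)
        f(p=3)
          f(p=2)
            f(p=1)
            -> return 1
          -> return 2
        -> return 6
      -> return 24
    -> return 120
  -> return 720
-> return 5040

Final answer: 5040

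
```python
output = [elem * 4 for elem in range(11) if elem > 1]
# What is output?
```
Trace:
  elem=0
  elem=1
  elem=2
  elem=3
  elem=4
  elem=5
  elem=6
  elem=7
  elem=8
  elem=9
  elem=10
  output=[8, 12, 16, 20, 24, 28, 32, 36, 40]

Final answer: [8, 12, 16, 20, 24, 28, 32, 36, 40]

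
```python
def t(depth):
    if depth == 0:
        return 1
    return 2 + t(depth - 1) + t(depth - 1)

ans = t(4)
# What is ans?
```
Call trace (a repeated sub-call is expanded the first time; later identical calls just restate its return value):
t(depth=4)
  t(depth=3)
    t(depth=2)
      t(depth=1)
        t(depth=0)
        -> return 1
        t(depth=0)
        -> return 1
      -> return 4
      t(depth=1) -> return 4  (same call as traced above)
    -> return 10
    t(depth=2) -> return 10  (same call as traced above)
  -> return 22
  t(depth=3) -> return 22  (same call as traced above)
-> return 46

Final answer: 46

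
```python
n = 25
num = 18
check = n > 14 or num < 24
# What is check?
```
Trace:
  n=25
  n=25, num=18
  n=25, num=18, check=True

Final answer: True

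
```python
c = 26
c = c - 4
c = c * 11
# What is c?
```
Trace:
  c=26
  c=22
  c=242

Final answer: 242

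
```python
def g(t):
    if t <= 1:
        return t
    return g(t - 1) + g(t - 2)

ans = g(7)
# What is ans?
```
Call trace (a repeated sub-call is expanded the first time; later identical calls just restate its return value):
g(t=7)
  g(t=6)
    g(t=5)
      g(t=4)
        g(t=3)
          g(t=2)
            g(t=1)
            -> return 1
            g(t=0)
            -> return 0
          -> return 1
          g(t=1)
          -> return 1
        -> return 2
        g(t=2) -> return 1  (same call as traced above)
      -> return 3
      g(t=3) -> return 2  (same call as traced above)
    -> return 5
    g(t=4) -> return 3  (same call as traced above)
  -> return 8
  g(t=5) -> return 5  (same call as traced above)
-> return 13

Final answer: 13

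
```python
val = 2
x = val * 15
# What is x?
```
Trace:
  val=2
  val=2, x=30

Final answer: 30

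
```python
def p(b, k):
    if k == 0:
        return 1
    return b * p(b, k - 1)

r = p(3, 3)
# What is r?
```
Call trace:
p(b=3, k=3)
  p(b=3, k=2)
    p(b=3, k=1)
      p(b=3, k=0)
      -> return 1
    -> return 3
  -> return 9
-> return 27

Final answer: 27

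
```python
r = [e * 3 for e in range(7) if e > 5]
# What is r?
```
Trace:
  e=0
  e=1
  e=2
  e=3
  e=4
  e=5
  e=6
  r=[18]

Final answer: [18]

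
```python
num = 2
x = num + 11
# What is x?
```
Trace:
  num=2
  num=2, x=13

Final answer: 13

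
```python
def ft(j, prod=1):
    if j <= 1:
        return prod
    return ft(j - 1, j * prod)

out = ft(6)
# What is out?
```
Call trace:
ft(j=6, prod=1)
  ft(j=5, prod=6)
    ft(j=4, prod=30)
      ft(j=3, prod=120)
        ft(j=2, prod=360)
          ft(j=1, prod=720)
          -> return 720
        -> return 720
      -> return 720
    -> return 720
  -> return 720
-> return 720

Final answer: 720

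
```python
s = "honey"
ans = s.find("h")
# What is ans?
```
Trace:
  s='honey'
  s='honey', ans=0

Final answer: 0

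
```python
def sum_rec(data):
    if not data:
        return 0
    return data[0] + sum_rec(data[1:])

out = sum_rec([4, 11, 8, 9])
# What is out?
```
Call trace:
sum_rec(data=[4, 11, 8, 9])
  sum_rec(data=[11, 8, 9])
    sum_rec(data=[8, 9])
      sum_rec(data=[9])
        sum_rec(data=[])
        -> return 0
      -> return 9
    -> return 17
  -> return 28
-> return 32

Final answer: 32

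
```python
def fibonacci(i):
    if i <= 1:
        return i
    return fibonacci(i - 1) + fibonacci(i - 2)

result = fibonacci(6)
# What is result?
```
Call trace (a repeated sub-call is expanded the first time; later identical calls just restate its return value):
fibonacci(i=6)
  fibonacci(i=5)
    fibonacci(i=4)
      fibonacci(i=3)
        fibonacci(i=2)
          fibonacci(i=1)
          -> return 1
          fibonacci(i=0)
          -> return 0
        -> return 1
        fibonacci(i=1)
        -> return 1
      -> return 2
      fibonacci(i=2) -> return 1  (same call as traced above)
    -> return 3
    fibonacci(i=3) -> return 2  (same call as traced above)
  -> return 5
  fibonacci(i=4) -> return 3  (same call as traced above)
-> return 8

Final answer: 8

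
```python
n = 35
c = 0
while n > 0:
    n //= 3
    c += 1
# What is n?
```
Trace:
  n=35
  n=35, c=0
  n=11, c=1
  n=3, c=2
  n=1, c=3
  n=0, c=4

Final answer: 0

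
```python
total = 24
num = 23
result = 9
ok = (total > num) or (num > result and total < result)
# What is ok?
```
Trace:
  total=24
  total=24, num=23
  total=24, num=23, result=9
  total=24, num=23, result=9, ok=True

Final answer: True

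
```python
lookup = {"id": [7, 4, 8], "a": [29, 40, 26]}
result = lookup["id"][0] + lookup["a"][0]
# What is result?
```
Trace:
  lookup={'id': [7, 4, 8], 'a': [29, 40, 26]}
  lookup={'id': [7, 4, 8], 'a': [29, 40, 26]}, result=36

Final answer: 36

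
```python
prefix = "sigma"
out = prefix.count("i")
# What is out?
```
Trace:
  prefix='sigma'
  prefix='sigma', out=1

Final answer: 1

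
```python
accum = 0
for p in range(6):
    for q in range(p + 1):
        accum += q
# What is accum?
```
Trace:
  accum=0
  accum=0, p=0, q=0
  accum=0, p=1, q=0
  accum=1, p=1, q=1
  accum=1, p=2, q=0
  accum=2, p=2, q=1
  accum=4, p=2, q=2
  accum=4, p=3, q=0
  accum=5, p=3, q=1
  accum=7, p=3, q=2
  accum=10, p=3, q=3
  accum=10, p=4, q=0
  accum=11, p=4, q=1
  accum=13, p=4, q=2
  accum=16, p=4, q=3
  accum=20, p=4, q=4
  accum=20, p=5, q=0
  accum=21, p=5, q=1
  accum=23, p=5, q=2
  accum=26, p=5, q=3
  accum=30, p=5, q=4
  accum=35, p=5, q=5

Final answer: 35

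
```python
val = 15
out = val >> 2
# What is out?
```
Trace:
  val=15
  val=15, out=3

Final answer: 3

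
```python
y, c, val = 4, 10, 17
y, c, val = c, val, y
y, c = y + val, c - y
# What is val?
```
Trace:
  y=4, c=10, val=17
  y=10, c=17, val=4
  y=14, c=7, val=4

Final answer: 4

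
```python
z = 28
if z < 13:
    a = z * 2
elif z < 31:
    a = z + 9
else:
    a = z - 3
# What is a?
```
Trace:
  z=28
  z=28, a=37

Final answer: 37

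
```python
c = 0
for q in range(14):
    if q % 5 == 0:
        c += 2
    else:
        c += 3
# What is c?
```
Trace:
  c=0
  c=2, q=0
  c=5, q=1
  c=8, q=2
  c=11, q=3
  c=14, q=4
  c=16, q=5
  c=19, q=6
  c=22, q=7
  c=25, q=8
  c=28, q=9
  c=30, q=10
  c=33, q=11
  c=36, q=12
  c=39, q=13

Final answer: 39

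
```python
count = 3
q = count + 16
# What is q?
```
Trace:
  count=3
  count=3, q=19

Final answer: 19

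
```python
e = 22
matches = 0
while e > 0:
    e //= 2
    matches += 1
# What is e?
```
Trace:
  e=22
  e=22, matches=0
  e=11, matches=1
  e=5, matches=2
  e=2, matches=3
  e=1, matches=4
  e=0, matches=5

Final answer: 0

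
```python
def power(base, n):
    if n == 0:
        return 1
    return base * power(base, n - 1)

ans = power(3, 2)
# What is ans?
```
Call trace:
power(base=3, n=2)
  power(base=3, n=1)
    power(base=3, n=0)
    -> return 1
  -> return 3
-> return 9

Final answer: 9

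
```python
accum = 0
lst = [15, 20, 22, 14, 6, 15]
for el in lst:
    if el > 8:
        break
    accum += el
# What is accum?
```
Trace:
  accum=0
  accum=0, el=15

Final answer: 0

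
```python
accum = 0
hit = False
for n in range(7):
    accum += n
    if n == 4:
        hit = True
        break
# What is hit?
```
Trace:
  accum=0
  accum=0, hit=False
  accum=0, hit=False, n=0
  accum=1, hit=False, n=1
  accum=3, hit=False, n=2
  accum=6, hit=False, n=3
  accum=10, hit=True, n=4

Final answer: True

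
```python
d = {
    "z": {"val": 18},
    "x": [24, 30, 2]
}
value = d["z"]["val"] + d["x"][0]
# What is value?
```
Trace:
  d={'z': {'val': 18}, 'x': [24, 30, 2]}
  d={'z': {'val': 18}, 'x': [24, 30, 2]}, value=42

Final answer: 42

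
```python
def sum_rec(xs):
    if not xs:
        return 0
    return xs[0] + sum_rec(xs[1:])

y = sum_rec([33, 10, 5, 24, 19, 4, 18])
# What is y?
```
Call trace:
sum_rec(xs=[33, 10, 5, 24, 19, 4, 18])
  sum_rec(xs=[10, 5, 24, 19, 4, 18])
    sum_rec(xs=[5, 24, 19, 4, 18])
      sum_rec(xs=[24, 19, 4, 18])
        sum_rec(xs=[19, 4, 18])
          sum_rec(xs=[4, 18])
            sum_rec(xs=[18])
              sum_rec(xs=[])
              -> return 0
            -> return 18
          -> return 22
        -> return 41
      -> return 65
    -> return 70
  -> return 80
-> return 113

Final answer: 113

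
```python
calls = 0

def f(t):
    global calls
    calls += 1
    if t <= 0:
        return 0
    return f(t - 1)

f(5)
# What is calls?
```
Call trace:
f(t=5)
  f(t=4)
    f(t=3)
      f(t=2)
        f(t=1)
          f(t=0)
          -> return 0
        -> return 0
      -> return 0
    -> return 0
  -> return 0
-> return 0

calls is incremented once per call. f is entered once for each t = 5, 4, 3, 2, 1, 0 (the t <= 0 call returns without recursing), i.e. 5 + 1 calls.
calls = 6

Final answer: 6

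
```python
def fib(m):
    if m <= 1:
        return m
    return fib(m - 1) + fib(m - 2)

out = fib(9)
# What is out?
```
Call trace (a repeated sub-call is expanded the first time; later identical calls just restate its return value):
fib(m=9)
  fib(m=8)
    fib(m=7)
      fib(m=6)
        fib(m=5)
          fib(m=4)
            fib(m=3)
              fib(m=2)
                fib(m=1)
                -> return 1
                fib(m=0)
                -> return 0
              -> return 1
              fib(m=1)
              -> return 1
            -> return 2
            fib(m=2) -> return 1  (same call as traced above)
          -> return 3
          fib(m=3) -> return 2  (same call as traced above)
        -> return 5
        fib(m=4) -> return 3  (same call as traced above)
      -> return 8
      fib(m=5) -> return 5  (same call as traced above)
    -> return 13
    fib(m=6) -> return 8  (same call as traced above)
  -> return 21
  fib(m=7) -> return 13  (same call as traced above)
-> return 34

Final answer: 34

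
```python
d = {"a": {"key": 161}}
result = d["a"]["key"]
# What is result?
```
Trace:
  d={'a': {'key': 161}}
  d={'a': {'key': 161}}, result=161

Final answer: 161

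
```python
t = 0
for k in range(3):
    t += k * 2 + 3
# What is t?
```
Trace:
  t=0
  t=3, k=0
  t=8, k=1
  t=15, k=2

Final answer: 15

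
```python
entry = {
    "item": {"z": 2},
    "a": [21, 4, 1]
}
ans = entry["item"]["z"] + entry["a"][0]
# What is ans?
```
Trace:
  entry={'item': {'z': 2}, 'a': [21, 4, 1]}
  entry={'item': {'z': 2}, 'a': [21, 4, 1]}, ans=23

Final answer: 23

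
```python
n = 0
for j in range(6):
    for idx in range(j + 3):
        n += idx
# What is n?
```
Trace:
  n=0
  n=0, j=0, idx=0
  n=1, j=0, idx=1
  n=3, j=0, idx=2
  n=3, j=1, idx=0
  n=4, j=1, idx=1
  n=6, j=1, idx=2
  n=9, j=1, idx=3
  n=9, j=2, idx=0
  n=10, j=2, idx=1
  n=12, j=2, idx=2
  n=15, j=2, idx=3
  n=19, j=2, idx=4
  n=19, j=3, idx=0
  n=20, j=3, idx=1
  n=22, j=3, idx=2
  n=25, j=3, idx=3
  n=29, j=3, idx=4
  n=34, j=3, idx=5
  n=34, j=4, idx=0
  n=35, j=4, idx=1
  n=37, j=4, idx=2
  n=40, j=4, idx=3
  n=44, j=4, idx=4
  n=49, j=4, idx=5
  n=55, j=4, idx=6
  n=55, j=5, idx=0
  n=56, j=5, idx=1
  n=58, j=5, idx=2
  n=61, j=5, idx=3
  n=65, j=5, idx=4
  n=70, j=5, idx=5
  n=76, j=5, idx=6
  n=83, j=5, idx=7

Final answer: 83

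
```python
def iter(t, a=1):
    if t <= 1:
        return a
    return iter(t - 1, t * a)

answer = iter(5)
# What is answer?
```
Call trace:
iter(t=5, a=1)
  iter(t=4, a=5)
    iter(t=3, a=20)
      iter(t=2, a=60)
        iter(t=1, a=120)
        -> return 120
      -> return 120
    -> return 120
  -> return 120
-> return 120

Final answer: 120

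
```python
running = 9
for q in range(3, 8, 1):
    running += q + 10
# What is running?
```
Trace:
  running=9
  running=22, q=3
  running=36, q=4
  running=51, q=5
  running=67, q=6
  running=84, q=7

Final answer: 84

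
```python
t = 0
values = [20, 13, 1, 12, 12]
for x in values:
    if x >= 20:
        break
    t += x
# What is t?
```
Trace:
  t=0
  t=0, x=20

Final answer: 0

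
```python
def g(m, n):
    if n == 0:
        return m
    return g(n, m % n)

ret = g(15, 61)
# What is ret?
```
Call trace:
g(m=15, n=61)
  g(m=61, n=15)
    g(m=15, n=1)
      g(m=1, n=0)
      -> return 1
    -> return 1
  -> return 1
-> return 1

Final answer: 1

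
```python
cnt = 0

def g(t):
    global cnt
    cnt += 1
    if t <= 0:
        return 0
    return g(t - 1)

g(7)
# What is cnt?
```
Call trace:
g(t=7)
  g(t=6)
    g(t=5)
      g(t=4)
        g(t=3)
          g(t=2)
            g(t=1)
              g(t=0)
              -> return 0
            -> return 0
          -> return 0
        -> return 0
      -> return 0
    -> return 0
  -> return 0
-> return 0

cnt is incremented once per call. g is entered once for each t = 7, 6, 5, 4, 3, 2, 1, 0 (the t <= 0 call returns without recursing), i.e. 7 + 1 calls.
cnt = 8

Final answer: 8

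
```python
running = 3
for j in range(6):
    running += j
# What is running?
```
Trace:
  running=3
  running=3, j=0
  running=4, j=1
  running=6, j=2
  running=9, j=3
  running=13, j=4
  running=18, j=5

Final answer: 18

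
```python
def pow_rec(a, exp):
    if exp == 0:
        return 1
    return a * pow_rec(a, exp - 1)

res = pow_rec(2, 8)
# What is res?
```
Call trace:
pow_rec(a=2, exp=8)
  pow_rec(a=2, exp=7)
    pow_rec(a=2, exp=6)
      pow_rec(a=2, exp=5)
        pow_rec(a=2, exp=4)
          pow_rec(a=2, exp=3)
            pow_rec(a=2, exp=2)
              pow_rec(a=2, exp=1)
                pow_rec(a=2, exp=0)
                -> return 1
              -> return 2
            -> return 4
          -> return 8
        -> return 16
      -> return 32
    -> return 64
  -> return 128
-> return 256

Final answer: 256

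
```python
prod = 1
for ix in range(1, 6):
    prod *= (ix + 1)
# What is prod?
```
Trace:
  prod=1
  prod=2, ix=1
  prod=6, ix=2
  prod=24, ix=3
  prod=120, ix=4
  prod=720, ix=5

Final answer: 720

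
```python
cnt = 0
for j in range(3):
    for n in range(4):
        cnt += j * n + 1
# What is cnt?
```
Trace:
  cnt=0
  cnt=1, j=0, n=0
  cnt=2, j=0, n=1
  cnt=3, j=0, n=2
  cnt=4, j=0, n=3
  cnt=5, j=1, n=0
  cnt=7, j=1, n=1
  cnt=10, j=1, n=2
  cnt=14, j=1, n=3
  cnt=15, j=2, n=0
  cnt=18, j=2, n=1
  cnt=23, j=2, n=2
  cnt=30, j=2, n=3

Final answer: 30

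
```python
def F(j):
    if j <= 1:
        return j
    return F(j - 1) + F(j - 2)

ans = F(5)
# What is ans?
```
Call trace (a repeated sub-call is expanded the first time; later identical calls just restate its return value):
F(j=5)
  F(j=4)
    F(j=3)
      F(j=2)
        F(j=1)
        -> return 1
        F(j=0)
        -> return 0
      -> return 1
      F(j=1)
      -> return 1
    -> return 2
    F(j=2) -> return 1  (same call as traced above)
  -> return 3
  F(j=3) -> return 2  (same call as traced above)
-> return 5

Final answer: 5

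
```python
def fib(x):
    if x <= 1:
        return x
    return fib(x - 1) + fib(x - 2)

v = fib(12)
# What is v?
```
Call trace (a repeated sub-call is expanded the first time; later identical calls just restate its return value):
fib(x=12)
  fib(x=11)
    fib(x=10)
      fib(x=9)
        fib(x=8)
          fib(x=7)
            fib(x=6)
              fib(x=5)
                fib(x=4)
                  fib(x=3)
                    fib(x=2)
                      fib(x=1)
                      -> return 1
                      fib(x=0)
                      -> return 0
                    -> return 1
                    fib(x=1)
                    -> return 1
                  -> return 2
                  fib(x=2) -> return 1  (same call as traced above)
                -> return 3
                fib(x=3) -> return 2  (same call as traced above)
              -> return 5
              fib(x=4) -> return 3  (same call as traced above)
            -> return 8
            fib(x=5) -> return 5  (same call as traced above)
          -> return 13
          fib(x=6) -> return 8  (same call as traced above)
        -> return 21
        fib(x=7) -> return 13  (same call as traced above)
      -> return 34
      fib(x=8) -> return 21  (same call as traced above)
    -> return 55
    fib(x=9) -> return 34  (same call as traced above)
  -> return 89
  fib(x=10) -> return 55  (same call as traced above)
-> return 144

Final answer: 144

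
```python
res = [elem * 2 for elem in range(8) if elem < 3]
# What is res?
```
Trace:
  elem=0
  elem=1
  elem=2
  elem=3
  elem=4
  elem=5
  elem=6
  elem=7
  res=[0, 2, 4]

Final answer: [0, 2, 4]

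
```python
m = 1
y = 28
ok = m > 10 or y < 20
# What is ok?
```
Trace:
  m=1
  m=1, y=28
  m=1, y=28, ok=False

Final answer: False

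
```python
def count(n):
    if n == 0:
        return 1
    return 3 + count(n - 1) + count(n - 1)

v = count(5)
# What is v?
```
Call trace (a repeated sub-call is expanded the first time; later identical calls just restate its return value):
count(n=5)
  count(n=4)
    count(n=3)
      count(n=2)
        count(n=1)
          count(n=0)
          -> return 1
          count(n=0)
          -> return 1
        -> return 5
        count(n=1) -> return 5  (same call as traced above)
      -> return 13
      count(n=2) -> return 13  (same call as traced above)
    -> return 29
    count(n=3) -> return 29  (same call as traced above)
  -> return 61
  count(n=4) -> return 61  (same call as traced above)
-> return 125

Final answer: 125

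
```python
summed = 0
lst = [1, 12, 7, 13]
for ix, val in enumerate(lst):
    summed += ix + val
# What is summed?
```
Trace:
  summed=0
  summed=1, ix=0, val=1
  summed=14, ix=1, val=12
  summed=23, ix=2, val=7
  summed=39, ix=3, val=13

Final answer: 39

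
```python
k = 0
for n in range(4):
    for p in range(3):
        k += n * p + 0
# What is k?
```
Trace:
  k=0
  k=0, n=0, p=0
  k=0, n=0, p=1
  k=0, n=0, p=2
  k=0, n=1, p=0
  k=1, n=1, p=1
  k=3, n=1, p=2
  k=3, n=2, p=0
  k=5, n=2, p=1
  k=9, n=2, p=2
  k=9, n=3, p=0
  k=12, n=3, p=1
  k=18, n=3, p=2

Final answer: 18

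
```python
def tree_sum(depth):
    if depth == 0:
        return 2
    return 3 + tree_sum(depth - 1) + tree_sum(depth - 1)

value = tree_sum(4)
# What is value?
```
Call trace (a repeated sub-call is expanded the first time; later identical calls just restate its return value):
tree_sum(depth=4)
  tree_sum(depth=3)
    tree_sum(depth=2)
      tree_sum(depth=1)
        tree_sum(depth=0)
        -> return 2
        tree_sum(depth=0)
        -> return 2
      -> return 7
      tree_sum(depth=1) -> return 7  (same call as traced above)
    -> return 17
    tree_sum(depth=2) -> return 17  (same call as traced above)
  -> return 37
  tree_sum(depth=3) -> return 37  (same call as traced above)
-> return 77

Final answer: 77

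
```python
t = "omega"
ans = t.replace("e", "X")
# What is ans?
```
Trace:
  t='omega'
  t='omega', ans='omXga'

Final answer: 'omXga'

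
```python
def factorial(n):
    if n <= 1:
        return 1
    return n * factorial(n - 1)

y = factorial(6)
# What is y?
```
Call trace:
factorial(n=6)
  factorial(n=5)
    factorial(n=4)
      factorial(n=3)
        factorial(n=2)
          factorial(n=1)
          -> return 1
        -> return 2
      -> return 6
    -> return 24
  -> return 120
-> return 720

Final answer: 720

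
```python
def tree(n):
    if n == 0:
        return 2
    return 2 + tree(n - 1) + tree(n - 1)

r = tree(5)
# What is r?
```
Call trace (a repeated sub-call is expanded the first time; later identical calls just restate its return value):
tree(n=5)
  tree(n=4)
    tree(n=3)
      tree(n=2)
        tree(n=1)
          tree(n=0)
          -> return 2
          tree(n=0)
          -> return 2
        -> return 6
        tree(n=1) -> return 6  (same call as traced above)
      -> return 14
      tree(n=2) -> return 14  (same call as traced above)
    -> return 30
    tree(n=3) -> return 30  (same call as traced above)
  -> return 62
  tree(n=4) -> return 62  (same call as traced above)
-> return 126

Final answer: 126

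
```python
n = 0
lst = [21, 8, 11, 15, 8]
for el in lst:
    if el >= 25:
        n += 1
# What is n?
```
Trace:
  n=0
  n=0, el=21
  n=0, el=8
  n=0, el=11
  n=0, el=15
  n=0, el=8

Final answer: 0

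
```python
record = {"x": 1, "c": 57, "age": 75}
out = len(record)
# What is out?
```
Trace:
  record={'x': 1, 'c': 57, 'age': 75}
  record={'x': 1, 'c': 57, 'age': 75}, out=3

Final answer: 3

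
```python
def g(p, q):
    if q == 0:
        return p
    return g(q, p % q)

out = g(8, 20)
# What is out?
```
Call trace:
g(p=8, q=20)
  g(p=20, q=8)
    g(p=8, q=4)
      g(p=4, q=0)
      -> return 4
    -> return 4
  -> return 4
-> return 4

Final answer: 4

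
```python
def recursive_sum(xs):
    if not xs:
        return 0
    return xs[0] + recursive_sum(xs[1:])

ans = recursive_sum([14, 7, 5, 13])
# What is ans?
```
Call trace:
recursive_sum(xs=[14, 7, 5, 13])
  recursive_sum(xs=[7, 5, 13])
    recursive_sum(xs=[5, 13])
      recursive_sum(xs=[13])
        recursive_sum(xs=[])
        -> return 0
      -> return 13
    -> return 18
  -> return 25
-> return 39

Final answer: 39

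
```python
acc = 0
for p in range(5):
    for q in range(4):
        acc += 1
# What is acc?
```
Trace:
  acc=0
  acc=1, p=0, q=0
  acc=2, p=0, q=1
  acc=3, p=0, q=2
  acc=4, p=0, q=3
  acc=5, p=1, q=0
  acc=6, p=1, q=1
  acc=7, p=1, q=2
  acc=8, p=1, q=3
  acc=9, p=2, q=0
  acc=10, p=2, q=1
  acc=11, p=2, q=2
  acc=12, p=2, q=3
  acc=13, p=3, q=0
  acc=14, p=3, q=1
  acc=15, p=3, q=2
  acc=16, p=3, q=3
  acc=17, p=4, q=0
  acc=18, p=4, q=1
  acc=19, p=4, q=2
  acc=20, p=4, q=3

Final answer: 20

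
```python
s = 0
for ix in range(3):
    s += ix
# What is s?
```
Trace:
  s=0
  s=0, ix=0
  s=1, ix=1
  s=3, ix=2

Final answer: 3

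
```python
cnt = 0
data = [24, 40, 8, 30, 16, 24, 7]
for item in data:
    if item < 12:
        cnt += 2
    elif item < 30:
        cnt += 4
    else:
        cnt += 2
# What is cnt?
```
Trace:
  cnt=0
  cnt=4, item=24
  cnt=6, item=40
  cnt=8, item=8
  cnt=10, item=30
  cnt=14, item=16
  cnt=18, item=24
  cnt=20, item=7

Final answer: 20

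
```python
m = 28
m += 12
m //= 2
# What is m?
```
Trace:
  m=28
  m=40
  m=20

Final answer: 20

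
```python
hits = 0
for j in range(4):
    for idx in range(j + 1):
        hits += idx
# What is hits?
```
Trace:
  hits=0
  hits=0, j=0, idx=0
  hits=0, j=1, idx=0
  hits=1, j=1, idx=1
  hits=1, j=2, idx=0
  hits=2, j=2, idx=1
  hits=4, j=2, idx=2
  hits=4, j=3, idx=0
  hits=5, j=3, idx=1
  hits=7, j=3, idx=2
  hits=10, j=3, idx=3

Final answer: 10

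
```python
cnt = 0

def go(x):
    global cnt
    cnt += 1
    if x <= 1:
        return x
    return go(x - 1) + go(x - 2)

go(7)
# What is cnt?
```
Call trace (a repeated sub-call is expanded the first time; later identical calls just restate its return value):
go(x=7)
  go(x=6)
    go(x=5)
      go(x=4)
        go(x=3)
          go(x=2)
            go(x=1)
            -> return 1
            go(x=0)
            -> return 0
          -> return 1
          go(x=1)
          -> return 1
        -> return 2
        go(x=2) -> return 1  (same call as traced above)
      -> return 3
      go(x=3) -> return 2  (same call as traced above)
    -> return 5
    go(x=4) -> return 3  (same call as traced above)
  -> return 8
  go(x=5) -> return 5  (same call as traced above)
-> return 13

cnt is incremented once per call, so count the calls in each subtree. Let C(x) = number of calls made by go(x).
C(0) = C(1) = 1 (base case, no recursion); C(x) = 1 + C(x - 1) + C(x - 2) otherwise.
C(2) = 1 + C(1) + C(0) = 1 + 1 + 1 = 3
C(3) = 1 + C(2) + C(1) = 1 + 3 + 1 = 5
C(4) = 1 + C(3) + C(2) = 1 + 5 + 3 = 9
C(5) = 1 + C(4) + C(3) = 1 + 9 + 5 = 15
C(6) = 1 + C(5) + C(4) = 1 + 15 + 9 = 25
C(7) = 1 + C(6) + C(5) = 1 + 25 + 15 = 41
cnt = C(7) = 41

Final answer: 41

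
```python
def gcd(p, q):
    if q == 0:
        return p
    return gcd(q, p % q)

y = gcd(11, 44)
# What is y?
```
Call trace:
gcd(p=11, q=44)
  gcd(p=44, q=11)
    gcd(p=11, q=0)
    -> return 11
  -> return 11
-> return 11

Final answer: 11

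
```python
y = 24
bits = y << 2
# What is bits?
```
Trace:
  y=24
  y=24, bits=96

Final answer: 96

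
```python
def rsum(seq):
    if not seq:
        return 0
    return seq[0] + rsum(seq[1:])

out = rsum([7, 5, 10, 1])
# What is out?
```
Call trace:
rsum(seq=[7, 5, 10, 1])
  rsum(seq=[5, 10, 1])
    rsum(seq=[10, 1])
      rsum(seq=[1])
        rsum(seq=[])
        -> return 0
      -> return 1
    -> return 11
  -> return 16
-> return 23

Final answer: 23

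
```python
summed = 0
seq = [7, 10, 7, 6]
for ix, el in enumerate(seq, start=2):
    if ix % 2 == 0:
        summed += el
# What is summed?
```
Trace:
  summed=0
  summed=7, ix=2, el=7
  summed=7, ix=3, el=10
  summed=14, ix=4, el=7
  summed=14, ix=5, el=6

Final answer: 14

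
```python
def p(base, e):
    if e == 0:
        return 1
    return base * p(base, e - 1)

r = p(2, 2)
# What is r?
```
Call trace:
p(base=2, e=2)
  p(base=2, e=1)
    p(base=2, e=0)
    -> return 1
  -> return 2
-> return 4

Final answer: 4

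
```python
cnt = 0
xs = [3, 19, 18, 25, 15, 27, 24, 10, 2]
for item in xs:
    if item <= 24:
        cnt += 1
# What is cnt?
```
Trace:
  cnt=0
  cnt=1, item=3
  cnt=2, item=19
  cnt=3, item=18
  cnt=3, item=25
  cnt=4, item=15
  cnt=4, item=27
  cnt=5, item=24
  cnt=6, item=10
  cnt=7, item=2

Final answer: 7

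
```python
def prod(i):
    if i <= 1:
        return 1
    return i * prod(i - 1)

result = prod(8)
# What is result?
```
Call trace:
prod(i=8)
  prod(i=7)
    prod(i=6)
      prod(i=5)
        prod(i=4)
          prod(i=3)
            prod(i=2)
              prod(i=1)
              -> return 1
            -> return 2
          -> return 6
        -> return 24
      -> return 120
    -> return 720
  -> return 5040
-> return 40320

Final answer: 40320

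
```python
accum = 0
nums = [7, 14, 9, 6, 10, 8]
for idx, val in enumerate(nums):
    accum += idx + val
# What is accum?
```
Trace:
  accum=0
  accum=7, idx=0, val=7
  accum=22, idx=1, val=14
  accum=33, idx=2, val=9
  accum=42, idx=3, val=6
  accum=56, idx=4, val=10
  accum=69, idx=5, val=8

Final answer: 69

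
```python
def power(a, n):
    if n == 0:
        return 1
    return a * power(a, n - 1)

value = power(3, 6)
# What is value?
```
Call trace:
power(a=3, n=6)
  power(a=3, n=5)
    power(a=3, n=4)
      power(a=3, n=3)
        power(a=3, n=2)
          power(a=3, n=1)
            power(a=3, n=0)
            -> return 1
          -> return 3
        -> return 9
      -> return 27
    -> return 81
  -> return 243
-> return 729

Final answer: 729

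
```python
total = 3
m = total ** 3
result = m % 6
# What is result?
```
Trace:
  total=3
  total=3, m=27
  total=3, m=27, result=3

Final answer: 3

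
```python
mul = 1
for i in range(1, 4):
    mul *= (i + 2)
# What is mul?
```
Trace:
  mul=1
  mul=3, i=1
  mul=12, i=2
  mul=60, i=3

Final answer: 60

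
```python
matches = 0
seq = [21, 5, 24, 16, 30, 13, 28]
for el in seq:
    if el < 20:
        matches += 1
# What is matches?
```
Trace:
  matches=0
  matches=0, el=21
  matches=1, el=5
  matches=1, el=24
  matches=2, el=16
  matches=2, el=30
  matches=3, el=13
  matches=3, el=28

Final answer: 3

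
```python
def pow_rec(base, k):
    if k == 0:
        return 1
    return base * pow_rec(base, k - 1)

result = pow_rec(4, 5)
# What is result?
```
Call trace:
pow_rec(base=4, k=5)
  pow_rec(base=4, k=4)
    pow_rec(base=4, k=3)
      pow_rec(base=4, k=2)
        pow_rec(base=4, k=1)
          pow_rec(base=4, k=0)
          -> return 1
        -> return 4
      -> return 16
    -> return 64
  -> return 256
-> return 1024

Final answer: 1024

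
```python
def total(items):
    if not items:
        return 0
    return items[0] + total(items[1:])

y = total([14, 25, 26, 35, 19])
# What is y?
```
Call trace:
total(items=[14, 25, 26, 35, 19])
  total(items=[25, 26, 35, 19])
    total(items=[26, 35, 19])
      total(items=[35, 19])
        total(items=[19])
          total(items=[])
          -> return 0
        -> return 19
      -> return 54
    -> return 80
  -> return 105
-> return 119

Final answer: 119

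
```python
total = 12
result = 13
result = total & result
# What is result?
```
Trace:
  total=12
  total=12, result=13
  total=12, result=12

Final answer: 12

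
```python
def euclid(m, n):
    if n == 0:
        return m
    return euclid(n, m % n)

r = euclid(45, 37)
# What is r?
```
Call trace:
euclid(m=45, n=37)
  euclid(m=37, n=8)
    euclid(m=8, n=5)
      euclid(m=5, n=3)
        euclid(m=3, n=2)
          euclid(m=2, n=1)
            euclid(m=1, n=0)
            -> return 1
          -> return 1
        -> return 1
      -> return 1
    -> return 1
  -> return 1
-> return 1

Final answer: 1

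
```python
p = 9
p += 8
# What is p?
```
Trace:
  p=9
  p=17

Final answer: 17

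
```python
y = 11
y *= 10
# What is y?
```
Trace:
  y=11
  y=110

Final answer: 110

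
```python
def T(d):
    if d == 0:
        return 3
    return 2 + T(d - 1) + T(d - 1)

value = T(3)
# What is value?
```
Call trace (a repeated sub-call is expanded the first time; later identical calls just restate its return value):
T(d=3)
  T(d=2)
    T(d=1)
      T(d=0)
      -> return 3
      T(d=0)
      -> return 3
    -> return 8
    T(d=1) -> return 8  (same call as traced above)
  -> return 18
  T(d=2) -> return 18  (same call as traced above)
-> return 38

Final answer: 38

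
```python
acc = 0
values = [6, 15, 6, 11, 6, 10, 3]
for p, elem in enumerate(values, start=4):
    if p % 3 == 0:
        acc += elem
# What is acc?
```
Trace:
  acc=0
  acc=0, p=4, elem=6
  acc=0, p=5, elem=15
  acc=6, p=6, elem=6
  acc=6, p=7, elem=11
  acc=6, p=8, elem=6
  acc=16, p=9, elem=10
  acc=16, p=10, elem=3

Final answer: 16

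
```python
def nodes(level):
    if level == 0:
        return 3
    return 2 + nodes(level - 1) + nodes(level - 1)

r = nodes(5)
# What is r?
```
Call trace (a repeated sub-call is expanded the first time; later identical calls just restate its return value):
nodes(level=5)
  nodes(level=4)
    nodes(level=3)
      nodes(level=2)
        nodes(level=1)
          nodes(level=0)
          -> return 3
          nodes(level=0)
          -> return 3
        -> return 8
        nodes(level=1) -> return 8  (same call as traced above)
      -> return 18
      nodes(level=2) -> return 18  (same call as traced above)
    -> return 38
    nodes(level=3) -> return 38  (same call as traced above)
  -> return 78
  nodes(level=4) -> return 78  (same call as traced above)
-> return 158

Final answer: 158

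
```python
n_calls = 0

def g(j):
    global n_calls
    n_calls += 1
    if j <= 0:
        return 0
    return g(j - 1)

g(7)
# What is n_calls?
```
Call trace:
g(j=7)
  g(j=6)
    g(j=5)
      g(j=4)
        g(j=3)
          g(j=2)
            g(j=1)
              g(j=0)
              -> return 0
            -> return 0
          -> return 0
        -> return 0
      -> return 0
    -> return 0
  -> return 0
-> return 0

n_calls is incremented once per call. g is entered once for each j = 7, 6, 5, 4, 3, 2, 1, 0 (the j <= 0 call returns without recursing), i.e. 7 + 1 calls.
n_calls = 8

Final answer: 8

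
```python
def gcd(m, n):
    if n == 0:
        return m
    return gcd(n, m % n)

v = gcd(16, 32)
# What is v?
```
Call trace:
gcd(m=16, n=32)
  gcd(m=32, n=16)
    gcd(m=16, n=0)
    -> return 16
  -> return 16
-> return 16

Final answer: 16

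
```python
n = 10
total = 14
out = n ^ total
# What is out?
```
Trace:
  n=10
  n=10, total=14
  n=10, total=14, out=4

Final answer: 4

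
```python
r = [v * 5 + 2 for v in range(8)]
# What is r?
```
Trace:
  v=0
  v=1
  v=2
  v=3
  v=4
  v=5
  v=6
  v=7
  r=[2, 7, 12, 17, 22, 27, 32, 37]

Final answer: [2, 7, 12, 17, 22, 27, 32, 37]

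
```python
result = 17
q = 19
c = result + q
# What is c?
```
Trace:
  result=17
  result=17, q=19
  result=17, q=19, c=36

Final answer: 36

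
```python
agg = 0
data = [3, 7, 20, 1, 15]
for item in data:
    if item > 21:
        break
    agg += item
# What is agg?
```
Trace:
  agg=0
  agg=3, item=3
  agg=10, item=7
  agg=30, item=20
  agg=31, item=1
  agg=46, item=15

Final answer: 46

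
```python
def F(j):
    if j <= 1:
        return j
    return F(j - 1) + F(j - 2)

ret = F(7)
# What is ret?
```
Call trace (a repeated sub-call is expanded the first time; later identical calls just restate its return value):
F(j=7)
  F(j=6)
    F(j=5)
      F(j=4)
        F(j=3)
          F(j=2)
            F(j=1)
            -> return 1
            F(j=0)
            -> return 0
          -> return 1
          F(j=1)
          -> return 1
        -> return 2
        F(j=2) -> return 1  (same call as traced above)
      -> return 3
      F(j=3) -> return 2  (same call as traced above)
    -> return 5
    F(j=4) -> return 3  (same call as traced above)
  -> return 8
  F(j=5) -> return 5  (same call as traced above)
-> return 13

Final answer: 13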